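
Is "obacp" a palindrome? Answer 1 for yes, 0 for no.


Input: obacp
Reversed: pcabo
  Compare pos 0 ('o') with pos 4 ('p'): MISMATCH
  Compare pos 1 ('b') with pos 3 ('c'): MISMATCH
Result: not a palindrome

0


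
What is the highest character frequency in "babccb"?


Input: babccb
Character counts:
  'a': 1
  'b': 3
  'c': 2
Maximum frequency: 3

3


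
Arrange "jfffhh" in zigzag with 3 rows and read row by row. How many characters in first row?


Zigzag "jfffhh" into 3 rows:
Placing characters:
  'j' => row 0
  'f' => row 1
  'f' => row 2
  'f' => row 1
  'h' => row 0
  'h' => row 1
Rows:
  Row 0: "jh"
  Row 1: "ffh"
  Row 2: "f"
First row length: 2

2


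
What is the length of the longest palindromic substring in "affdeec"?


Input: "affdeec"
Checking substrings for palindromes:
  [1:3] "ff" (len 2) => palindrome
  [4:6] "ee" (len 2) => palindrome
Longest palindromic substring: "ff" with length 2

2


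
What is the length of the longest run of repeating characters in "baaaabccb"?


Input: "baaaabccb"
Scanning for longest run:
  Position 1 ('a'): new char, reset run to 1
  Position 2 ('a'): continues run of 'a', length=2
  Position 3 ('a'): continues run of 'a', length=3
  Position 4 ('a'): continues run of 'a', length=4
  Position 5 ('b'): new char, reset run to 1
  Position 6 ('c'): new char, reset run to 1
  Position 7 ('c'): continues run of 'c', length=2
  Position 8 ('b'): new char, reset run to 1
Longest run: 'a' with length 4

4


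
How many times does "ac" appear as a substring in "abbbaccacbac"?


Searching for "ac" in "abbbaccacbac"
Scanning each position:
  Position 0: "ab" => no
  Position 1: "bb" => no
  Position 2: "bb" => no
  Position 3: "ba" => no
  Position 4: "ac" => MATCH
  Position 5: "cc" => no
  Position 6: "ca" => no
  Position 7: "ac" => MATCH
  Position 8: "cb" => no
  Position 9: "ba" => no
  Position 10: "ac" => MATCH
Total occurrences: 3

3


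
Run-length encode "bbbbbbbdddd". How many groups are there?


Input: bbbbbbbdddd
Scanning for consecutive runs:
  Group 1: 'b' x 7 (positions 0-6)
  Group 2: 'd' x 4 (positions 7-10)
Total groups: 2

2


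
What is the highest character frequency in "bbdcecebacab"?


Input: bbdcecebacab
Character counts:
  'a': 2
  'b': 4
  'c': 3
  'd': 1
  'e': 2
Maximum frequency: 4

4


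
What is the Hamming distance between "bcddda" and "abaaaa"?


Comparing "bcddda" and "abaaaa" position by position:
  Position 0: 'b' vs 'a' => differ
  Position 1: 'c' vs 'b' => differ
  Position 2: 'd' vs 'a' => differ
  Position 3: 'd' vs 'a' => differ
  Position 4: 'd' vs 'a' => differ
  Position 5: 'a' vs 'a' => same
Total differences (Hamming distance): 5

5


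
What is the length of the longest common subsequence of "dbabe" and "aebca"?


LCS of "dbabe" and "aebca"
DP table:
           a    e    b    c    a
      0    0    0    0    0    0
  d   0    0    0    0    0    0
  b   0    0    0    1    1    1
  a   0    1    1    1    1    2
  b   0    1    1    2    2    2
  e   0    1    2    2    2    2
LCS length = dp[5][5] = 2

2


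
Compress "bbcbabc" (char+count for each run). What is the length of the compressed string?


Input: bbcbabc
Runs:
  'b' x 2 => "b2"
  'c' x 1 => "c1"
  'b' x 1 => "b1"
  'a' x 1 => "a1"
  'b' x 1 => "b1"
  'c' x 1 => "c1"
Compressed: "b2c1b1a1b1c1"
Compressed length: 12

12


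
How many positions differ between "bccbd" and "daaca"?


Comparing "bccbd" and "daaca" position by position:
  Position 0: 'b' vs 'd' => DIFFER
  Position 1: 'c' vs 'a' => DIFFER
  Position 2: 'c' vs 'a' => DIFFER
  Position 3: 'b' vs 'c' => DIFFER
  Position 4: 'd' vs 'a' => DIFFER
Positions that differ: 5

5


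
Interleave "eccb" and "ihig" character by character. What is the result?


Interleaving "eccb" and "ihig":
  Position 0: 'e' from first, 'i' from second => "ei"
  Position 1: 'c' from first, 'h' from second => "ch"
  Position 2: 'c' from first, 'i' from second => "ci"
  Position 3: 'b' from first, 'g' from second => "bg"
Result: eichcibg

eichcibg


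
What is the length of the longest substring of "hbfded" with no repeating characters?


Input: "hbfded"
Sliding window (track last position of each char):
  Position 0 ('h'): window [0,0] length 1 -- new best
  Position 1 ('b'): window [0,1] length 2 -- new best
  Position 2 ('f'): window [0,2] length 3 -- new best
  Position 3 ('d'): window [0,3] length 4 -- new best
  Position 4 ('e'): window [0,4] length 5 -- new best
  Position 5 ('d'): repeat (last at 3), move window start to 4
  Position 5 ('d'): window [4,5] length 2
Longest substring with no repeats: "hbfde" with length 5

5


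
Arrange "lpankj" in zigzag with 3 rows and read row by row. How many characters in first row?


Zigzag "lpankj" into 3 rows:
Placing characters:
  'l' => row 0
  'p' => row 1
  'a' => row 2
  'n' => row 1
  'k' => row 0
  'j' => row 1
Rows:
  Row 0: "lk"
  Row 1: "pnj"
  Row 2: "a"
First row length: 2

2


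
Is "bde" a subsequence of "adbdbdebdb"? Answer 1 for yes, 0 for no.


Check if "bde" is a subsequence of "adbdbdebdb"
Greedy scan:
  Position 0 ('a'): no match needed
  Position 1 ('d'): no match needed
  Position 2 ('b'): matches sub[0] = 'b'
  Position 3 ('d'): matches sub[1] = 'd'
  Position 4 ('b'): no match needed
  Position 5 ('d'): no match needed
  Position 6 ('e'): matches sub[2] = 'e'
  Position 7 ('b'): no match needed
  Position 8 ('d'): no match needed
  Position 9 ('b'): no match needed
All 3 characters matched => is a subsequence

1


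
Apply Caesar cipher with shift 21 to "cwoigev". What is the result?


Caesar cipher: shift "cwoigev" by 21
  'c' (pos 2) + 21 = pos 23 = 'x'
  'w' (pos 22) + 21 = pos 17 = 'r'
  'o' (pos 14) + 21 = pos 9 = 'j'
  'i' (pos 8) + 21 = pos 3 = 'd'
  'g' (pos 6) + 21 = pos 1 = 'b'
  'e' (pos 4) + 21 = pos 25 = 'z'
  'v' (pos 21) + 21 = pos 16 = 'q'
Result: xrjdbzq

xrjdbzq


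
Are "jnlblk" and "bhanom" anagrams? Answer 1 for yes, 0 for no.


Strings: "jnlblk", "bhanom"
Sorted first:  bjklln
Sorted second: abhmno
Differ at position 0: 'b' vs 'a' => not anagrams

0


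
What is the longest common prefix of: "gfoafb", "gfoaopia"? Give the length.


Words: gfoafb, gfoaopia
  Position 0: all 'g' => match
  Position 1: all 'f' => match
  Position 2: all 'o' => match
  Position 3: all 'a' => match
  Position 4: ('f', 'o') => mismatch, stop
LCP = "gfoa" (length 4)

4


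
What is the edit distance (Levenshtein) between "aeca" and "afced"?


Computing edit distance: "aeca" -> "afced"
DP table:
           a    f    c    e    d
      0    1    2    3    4    5
  a   1    0    1    2    3    4
  e   2    1    1    2    2    3
  c   3    2    2    1    2    3
  a   4    3    3    2    2    3
Edit distance = dp[4][5] = 3

3


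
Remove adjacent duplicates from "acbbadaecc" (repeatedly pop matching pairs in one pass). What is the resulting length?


Input: acbbadaecc
Stack-based adjacent duplicate removal:
  Read 'a': push. Stack: a
  Read 'c': push. Stack: ac
  Read 'b': push. Stack: acb
  Read 'b': matches stack top 'b' => pop. Stack: ac
  Read 'a': push. Stack: aca
  Read 'd': push. Stack: acad
  Read 'a': push. Stack: acada
  Read 'e': push. Stack: acadae
  Read 'c': push. Stack: acadaec
  Read 'c': matches stack top 'c' => pop. Stack: acadae
Final stack: "acadae" (length 6)

6


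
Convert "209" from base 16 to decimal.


Input: "209" in base 16
Positional expansion:
  Digit '2' (value 2) x 16^2 = 512
  Digit '0' (value 0) x 16^1 = 0
  Digit '9' (value 9) x 16^0 = 9
Sum = 521

521


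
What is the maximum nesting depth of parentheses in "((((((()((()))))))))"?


Input: "((((((()((()))))))))"
Tracking depth:
  Position 0 '(': depth becomes 1
  Position 1 '(': depth becomes 2
  Position 2 '(': depth becomes 3
  Position 3 '(': depth becomes 4
  Position 4 '(': depth becomes 5
  Position 5 '(': depth becomes 6
  Position 6 '(': depth becomes 7
  Position 7 ')': depth becomes 6
  Position 8 '(': depth becomes 7
  Position 9 '(': depth becomes 8
  Position 10 '(': depth becomes 9
  Position 11 ')': depth becomes 8
  Position 12 ')': depth becomes 7
  Position 13 ')': depth becomes 6
  Position 14 ')': depth becomes 5
  Position 15 ')': depth becomes 4
  Position 16 ')': depth becomes 3
  Position 17 ')': depth becomes 2
  Position 18 ')': depth becomes 1
  Position 19 ')': depth becomes 0
Maximum depth reached: 9

9


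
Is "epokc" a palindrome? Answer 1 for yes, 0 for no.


Input: epokc
Reversed: ckope
  Compare pos 0 ('e') with pos 4 ('c'): MISMATCH
  Compare pos 1 ('p') with pos 3 ('k'): MISMATCH
Result: not a palindrome

0


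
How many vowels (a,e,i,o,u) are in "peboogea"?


Input: peboogea
Checking each character:
  'p' at position 0: consonant
  'e' at position 1: vowel (running total: 1)
  'b' at position 2: consonant
  'o' at position 3: vowel (running total: 2)
  'o' at position 4: vowel (running total: 3)
  'g' at position 5: consonant
  'e' at position 6: vowel (running total: 4)
  'a' at position 7: vowel (running total: 5)
Total vowels: 5

5


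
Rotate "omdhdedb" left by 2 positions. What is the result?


Input: "omdhdedb", rotate left by 2
First 2 characters: "om"
Remaining characters: "dhdedb"
Concatenate remaining + first: "dhdedb" + "om" = "dhdedbom"

dhdedbom


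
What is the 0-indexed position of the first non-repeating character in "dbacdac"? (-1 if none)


Input: dbacdac
Character frequencies:
  'a': 2
  'b': 1
  'c': 2
  'd': 2
Scanning left to right for freq == 1:
  Position 0 ('d'): freq=2, skip
  Position 1 ('b'): unique! => answer = 1

1


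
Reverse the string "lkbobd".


Input: lkbobd
Reading characters right to left:
  Position 5: 'd'
  Position 4: 'b'
  Position 3: 'o'
  Position 2: 'b'
  Position 1: 'k'
  Position 0: 'l'
Reversed: dbobkl

dbobkl


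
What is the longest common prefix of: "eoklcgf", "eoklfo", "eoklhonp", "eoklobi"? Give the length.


Words: eoklcgf, eoklfo, eoklhonp, eoklobi
  Position 0: all 'e' => match
  Position 1: all 'o' => match
  Position 2: all 'k' => match
  Position 3: all 'l' => match
  Position 4: ('c', 'f', 'h', 'o') => mismatch, stop
LCP = "eokl" (length 4)

4


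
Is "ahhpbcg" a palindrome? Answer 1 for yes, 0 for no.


Input: ahhpbcg
Reversed: gcbphha
  Compare pos 0 ('a') with pos 6 ('g'): MISMATCH
  Compare pos 1 ('h') with pos 5 ('c'): MISMATCH
  Compare pos 2 ('h') with pos 4 ('b'): MISMATCH
Result: not a palindrome

0


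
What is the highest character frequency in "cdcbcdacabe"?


Input: cdcbcdacabe
Character counts:
  'a': 2
  'b': 2
  'c': 4
  'd': 2
  'e': 1
Maximum frequency: 4

4


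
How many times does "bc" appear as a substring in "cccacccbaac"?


Searching for "bc" in "cccacccbaac"
Scanning each position:
  Position 0: "cc" => no
  Position 1: "cc" => no
  Position 2: "ca" => no
  Position 3: "ac" => no
  Position 4: "cc" => no
  Position 5: "cc" => no
  Position 6: "cb" => no
  Position 7: "ba" => no
  Position 8: "aa" => no
  Position 9: "ac" => no
Total occurrences: 0

0


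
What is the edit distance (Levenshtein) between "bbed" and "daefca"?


Computing edit distance: "bbed" -> "daefca"
DP table:
           d    a    e    f    c    a
      0    1    2    3    4    5    6
  b   1    1    2    3    4    5    6
  b   2    2    2    3    4    5    6
  e   3    3    3    2    3    4    5
  d   4    3    4    3    3    4    5
Edit distance = dp[4][6] = 5

5


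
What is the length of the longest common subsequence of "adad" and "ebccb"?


LCS of "adad" and "ebccb"
DP table:
           e    b    c    c    b
      0    0    0    0    0    0
  a   0    0    0    0    0    0
  d   0    0    0    0    0    0
  a   0    0    0    0    0    0
  d   0    0    0    0    0    0
LCS length = dp[4][5] = 0

0


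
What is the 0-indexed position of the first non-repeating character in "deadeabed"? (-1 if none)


Input: deadeabed
Character frequencies:
  'a': 2
  'b': 1
  'd': 3
  'e': 3
Scanning left to right for freq == 1:
  Position 0 ('d'): freq=3, skip
  Position 1 ('e'): freq=3, skip
  Position 2 ('a'): freq=2, skip
  Position 3 ('d'): freq=3, skip
  Position 4 ('e'): freq=3, skip
  Position 5 ('a'): freq=2, skip
  Position 6 ('b'): unique! => answer = 6

6


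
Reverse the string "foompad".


Input: foompad
Reading characters right to left:
  Position 6: 'd'
  Position 5: 'a'
  Position 4: 'p'
  Position 3: 'm'
  Position 2: 'o'
  Position 1: 'o'
  Position 0: 'f'
Reversed: dapmoof

dapmoof


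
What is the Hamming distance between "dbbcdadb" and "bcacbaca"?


Comparing "dbbcdadb" and "bcacbaca" position by position:
  Position 0: 'd' vs 'b' => differ
  Position 1: 'b' vs 'c' => differ
  Position 2: 'b' vs 'a' => differ
  Position 3: 'c' vs 'c' => same
  Position 4: 'd' vs 'b' => differ
  Position 5: 'a' vs 'a' => same
  Position 6: 'd' vs 'c' => differ
  Position 7: 'b' vs 'a' => differ
Total differences (Hamming distance): 6

6


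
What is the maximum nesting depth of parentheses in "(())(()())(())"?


Input: "(())(()())(())"
Tracking depth:
  Position 0 '(': depth becomes 1
  Position 1 '(': depth becomes 2
  Position 2 ')': depth becomes 1
  Position 3 ')': depth becomes 0
  Position 4 '(': depth becomes 1
  Position 5 '(': depth becomes 2
  Position 6 ')': depth becomes 1
  Position 7 '(': depth becomes 2
  Position 8 ')': depth becomes 1
  Position 9 ')': depth becomes 0
  Position 10 '(': depth becomes 1
  Position 11 '(': depth becomes 2
  Position 12 ')': depth becomes 1
  Position 13 ')': depth becomes 0
Maximum depth reached: 2

2


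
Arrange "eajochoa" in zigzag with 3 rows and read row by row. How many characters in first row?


Zigzag "eajochoa" into 3 rows:
Placing characters:
  'e' => row 0
  'a' => row 1
  'j' => row 2
  'o' => row 1
  'c' => row 0
  'h' => row 1
  'o' => row 2
  'a' => row 1
Rows:
  Row 0: "ec"
  Row 1: "aoha"
  Row 2: "jo"
First row length: 2

2


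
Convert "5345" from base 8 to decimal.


Input: "5345" in base 8
Positional expansion:
  Digit '5' (value 5) x 8^3 = 2560
  Digit '3' (value 3) x 8^2 = 192
  Digit '4' (value 4) x 8^1 = 32
  Digit '5' (value 5) x 8^0 = 5
Sum = 2789

2789


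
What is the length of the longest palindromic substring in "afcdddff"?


Input: "afcdddff"
Checking substrings for palindromes:
  [3:6] "ddd" (len 3) => palindrome
  [3:5] "dd" (len 2) => palindrome
  [4:6] "dd" (len 2) => palindrome
  [6:8] "ff" (len 2) => palindrome
Longest palindromic substring: "ddd" with length 3

3


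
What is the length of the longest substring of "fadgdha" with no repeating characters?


Input: "fadgdha"
Sliding window (track last position of each char):
  Position 0 ('f'): window [0,0] length 1 -- new best
  Position 1 ('a'): window [0,1] length 2 -- new best
  Position 2 ('d'): window [0,2] length 3 -- new best
  Position 3 ('g'): window [0,3] length 4 -- new best
  Position 4 ('d'): repeat (last at 2), move window start to 3
  Position 4 ('d'): window [3,4] length 2
  Position 5 ('h'): window [3,5] length 3
  Position 6 ('a'): window [3,6] length 4
Longest substring with no repeats: "fadg" with length 4

4


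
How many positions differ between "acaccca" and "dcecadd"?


Comparing "acaccca" and "dcecadd" position by position:
  Position 0: 'a' vs 'd' => DIFFER
  Position 1: 'c' vs 'c' => same
  Position 2: 'a' vs 'e' => DIFFER
  Position 3: 'c' vs 'c' => same
  Position 4: 'c' vs 'a' => DIFFER
  Position 5: 'c' vs 'd' => DIFFER
  Position 6: 'a' vs 'd' => DIFFER
Positions that differ: 5

5


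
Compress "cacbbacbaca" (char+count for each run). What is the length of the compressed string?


Input: cacbbacbaca
Runs:
  'c' x 1 => "c1"
  'a' x 1 => "a1"
  'c' x 1 => "c1"
  'b' x 2 => "b2"
  'a' x 1 => "a1"
  'c' x 1 => "c1"
  'b' x 1 => "b1"
  'a' x 1 => "a1"
  'c' x 1 => "c1"
  'a' x 1 => "a1"
Compressed: "c1a1c1b2a1c1b1a1c1a1"
Compressed length: 20

20


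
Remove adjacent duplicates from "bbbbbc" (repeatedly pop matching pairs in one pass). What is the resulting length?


Input: bbbbbc
Stack-based adjacent duplicate removal:
  Read 'b': push. Stack: b
  Read 'b': matches stack top 'b' => pop. Stack: (empty)
  Read 'b': push. Stack: b
  Read 'b': matches stack top 'b' => pop. Stack: (empty)
  Read 'b': push. Stack: b
  Read 'c': push. Stack: bc
Final stack: "bc" (length 2)

2


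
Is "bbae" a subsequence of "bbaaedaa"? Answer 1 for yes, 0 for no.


Check if "bbae" is a subsequence of "bbaaedaa"
Greedy scan:
  Position 0 ('b'): matches sub[0] = 'b'
  Position 1 ('b'): matches sub[1] = 'b'
  Position 2 ('a'): matches sub[2] = 'a'
  Position 3 ('a'): no match needed
  Position 4 ('e'): matches sub[3] = 'e'
  Position 5 ('d'): no match needed
  Position 6 ('a'): no match needed
  Position 7 ('a'): no match needed
All 4 characters matched => is a subsequence

1


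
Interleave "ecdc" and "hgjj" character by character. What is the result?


Interleaving "ecdc" and "hgjj":
  Position 0: 'e' from first, 'h' from second => "eh"
  Position 1: 'c' from first, 'g' from second => "cg"
  Position 2: 'd' from first, 'j' from second => "dj"
  Position 3: 'c' from first, 'j' from second => "cj"
Result: ehcgdjcj

ehcgdjcj


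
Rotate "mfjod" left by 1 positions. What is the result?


Input: "mfjod", rotate left by 1
First 1 characters: "m"
Remaining characters: "fjod"
Concatenate remaining + first: "fjod" + "m" = "fjodm"

fjodm


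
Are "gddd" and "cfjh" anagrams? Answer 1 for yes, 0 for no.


Strings: "gddd", "cfjh"
Sorted first:  dddg
Sorted second: cfhj
Differ at position 0: 'd' vs 'c' => not anagrams

0


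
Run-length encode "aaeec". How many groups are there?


Input: aaeec
Scanning for consecutive runs:
  Group 1: 'a' x 2 (positions 0-1)
  Group 2: 'e' x 2 (positions 2-3)
  Group 3: 'c' x 1 (positions 4-4)
Total groups: 3

3


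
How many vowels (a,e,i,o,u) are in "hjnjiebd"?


Input: hjnjiebd
Checking each character:
  'h' at position 0: consonant
  'j' at position 1: consonant
  'n' at position 2: consonant
  'j' at position 3: consonant
  'i' at position 4: vowel (running total: 1)
  'e' at position 5: vowel (running total: 2)
  'b' at position 6: consonant
  'd' at position 7: consonant
Total vowels: 2

2


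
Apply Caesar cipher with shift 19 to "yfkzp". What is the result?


Caesar cipher: shift "yfkzp" by 19
  'y' (pos 24) + 19 = pos 17 = 'r'
  'f' (pos 5) + 19 = pos 24 = 'y'
  'k' (pos 10) + 19 = pos 3 = 'd'
  'z' (pos 25) + 19 = pos 18 = 's'
  'p' (pos 15) + 19 = pos 8 = 'i'
Result: rydsi

rydsi


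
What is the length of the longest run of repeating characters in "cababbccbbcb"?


Input: "cababbccbbcb"
Scanning for longest run:
  Position 1 ('a'): new char, reset run to 1
  Position 2 ('b'): new char, reset run to 1
  Position 3 ('a'): new char, reset run to 1
  Position 4 ('b'): new char, reset run to 1
  Position 5 ('b'): continues run of 'b', length=2
  Position 6 ('c'): new char, reset run to 1
  Position 7 ('c'): continues run of 'c', length=2
  Position 8 ('b'): new char, reset run to 1
  Position 9 ('b'): continues run of 'b', length=2
  Position 10 ('c'): new char, reset run to 1
  Position 11 ('b'): new char, reset run to 1
Longest run: 'b' with length 2

2


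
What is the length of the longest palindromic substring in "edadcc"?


Input: "edadcc"
Checking substrings for palindromes:
  [1:4] "dad" (len 3) => palindrome
  [4:6] "cc" (len 2) => palindrome
Longest palindromic substring: "dad" with length 3

3


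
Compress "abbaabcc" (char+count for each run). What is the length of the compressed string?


Input: abbaabcc
Runs:
  'a' x 1 => "a1"
  'b' x 2 => "b2"
  'a' x 2 => "a2"
  'b' x 1 => "b1"
  'c' x 2 => "c2"
Compressed: "a1b2a2b1c2"
Compressed length: 10

10


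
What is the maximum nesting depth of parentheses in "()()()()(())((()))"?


Input: "()()()()(())((()))"
Tracking depth:
  Position 0 '(': depth becomes 1
  Position 1 ')': depth becomes 0
  Position 2 '(': depth becomes 1
  Position 3 ')': depth becomes 0
  Position 4 '(': depth becomes 1
  Position 5 ')': depth becomes 0
  Position 6 '(': depth becomes 1
  Position 7 ')': depth becomes 0
  Position 8 '(': depth becomes 1
  Position 9 '(': depth becomes 2
  Position 10 ')': depth becomes 1
  Position 11 ')': depth becomes 0
  Position 12 '(': depth becomes 1
  Position 13 '(': depth becomes 2
  Position 14 '(': depth becomes 3
  Position 15 ')': depth becomes 2
  Position 16 ')': depth becomes 1
  Position 17 ')': depth becomes 0
Maximum depth reached: 3

3


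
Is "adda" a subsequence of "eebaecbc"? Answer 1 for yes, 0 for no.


Check if "adda" is a subsequence of "eebaecbc"
Greedy scan:
  Position 0 ('e'): no match needed
  Position 1 ('e'): no match needed
  Position 2 ('b'): no match needed
  Position 3 ('a'): matches sub[0] = 'a'
  Position 4 ('e'): no match needed
  Position 5 ('c'): no match needed
  Position 6 ('b'): no match needed
  Position 7 ('c'): no match needed
Only matched 1/4 characters => not a subsequence

0


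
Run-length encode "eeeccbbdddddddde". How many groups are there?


Input: eeeccbbdddddddde
Scanning for consecutive runs:
  Group 1: 'e' x 3 (positions 0-2)
  Group 2: 'c' x 2 (positions 3-4)
  Group 3: 'b' x 2 (positions 5-6)
  Group 4: 'd' x 8 (positions 7-14)
  Group 5: 'e' x 1 (positions 15-15)
Total groups: 5

5


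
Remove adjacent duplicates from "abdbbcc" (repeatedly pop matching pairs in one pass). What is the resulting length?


Input: abdbbcc
Stack-based adjacent duplicate removal:
  Read 'a': push. Stack: a
  Read 'b': push. Stack: ab
  Read 'd': push. Stack: abd
  Read 'b': push. Stack: abdb
  Read 'b': matches stack top 'b' => pop. Stack: abd
  Read 'c': push. Stack: abdc
  Read 'c': matches stack top 'c' => pop. Stack: abd
Final stack: "abd" (length 3)

3


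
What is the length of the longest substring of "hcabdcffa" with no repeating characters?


Input: "hcabdcffa"
Sliding window (track last position of each char):
  Position 0 ('h'): window [0,0] length 1 -- new best
  Position 1 ('c'): window [0,1] length 2 -- new best
  Position 2 ('a'): window [0,2] length 3 -- new best
  Position 3 ('b'): window [0,3] length 4 -- new best
  Position 4 ('d'): window [0,4] length 5 -- new best
  Position 5 ('c'): repeat (last at 1), move window start to 2
  Position 5 ('c'): window [2,5] length 4
  Position 6 ('f'): window [2,6] length 5
  Position 7 ('f'): repeat (last at 6), move window start to 7
  Position 7 ('f'): window [7,7] length 1
  Position 8 ('a'): window [7,8] length 2
Longest substring with no repeats: "hcabd" with length 5

5


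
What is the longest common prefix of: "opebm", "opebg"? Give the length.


Words: opebm, opebg
  Position 0: all 'o' => match
  Position 1: all 'p' => match
  Position 2: all 'e' => match
  Position 3: all 'b' => match
  Position 4: ('m', 'g') => mismatch, stop
LCP = "opeb" (length 4)

4


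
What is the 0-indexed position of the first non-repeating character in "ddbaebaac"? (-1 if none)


Input: ddbaebaac
Character frequencies:
  'a': 3
  'b': 2
  'c': 1
  'd': 2
  'e': 1
Scanning left to right for freq == 1:
  Position 0 ('d'): freq=2, skip
  Position 1 ('d'): freq=2, skip
  Position 2 ('b'): freq=2, skip
  Position 3 ('a'): freq=3, skip
  Position 4 ('e'): unique! => answer = 4

4


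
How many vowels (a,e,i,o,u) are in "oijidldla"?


Input: oijidldla
Checking each character:
  'o' at position 0: vowel (running total: 1)
  'i' at position 1: vowel (running total: 2)
  'j' at position 2: consonant
  'i' at position 3: vowel (running total: 3)
  'd' at position 4: consonant
  'l' at position 5: consonant
  'd' at position 6: consonant
  'l' at position 7: consonant
  'a' at position 8: vowel (running total: 4)
Total vowels: 4

4


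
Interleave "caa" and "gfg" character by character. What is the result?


Interleaving "caa" and "gfg":
  Position 0: 'c' from first, 'g' from second => "cg"
  Position 1: 'a' from first, 'f' from second => "af"
  Position 2: 'a' from first, 'g' from second => "ag"
Result: cgafag

cgafag


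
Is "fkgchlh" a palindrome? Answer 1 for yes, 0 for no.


Input: fkgchlh
Reversed: hlhcgkf
  Compare pos 0 ('f') with pos 6 ('h'): MISMATCH
  Compare pos 1 ('k') with pos 5 ('l'): MISMATCH
  Compare pos 2 ('g') with pos 4 ('h'): MISMATCH
Result: not a palindrome

0


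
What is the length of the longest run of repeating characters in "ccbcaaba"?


Input: "ccbcaaba"
Scanning for longest run:
  Position 1 ('c'): continues run of 'c', length=2
  Position 2 ('b'): new char, reset run to 1
  Position 3 ('c'): new char, reset run to 1
  Position 4 ('a'): new char, reset run to 1
  Position 5 ('a'): continues run of 'a', length=2
  Position 6 ('b'): new char, reset run to 1
  Position 7 ('a'): new char, reset run to 1
Longest run: 'c' with length 2

2


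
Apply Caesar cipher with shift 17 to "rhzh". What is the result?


Caesar cipher: shift "rhzh" by 17
  'r' (pos 17) + 17 = pos 8 = 'i'
  'h' (pos 7) + 17 = pos 24 = 'y'
  'z' (pos 25) + 17 = pos 16 = 'q'
  'h' (pos 7) + 17 = pos 24 = 'y'
Result: iyqy

iyqy


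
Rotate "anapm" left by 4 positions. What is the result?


Input: "anapm", rotate left by 4
First 4 characters: "anap"
Remaining characters: "m"
Concatenate remaining + first: "m" + "anap" = "manap"

manap


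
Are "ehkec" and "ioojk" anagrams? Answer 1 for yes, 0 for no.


Strings: "ehkec", "ioojk"
Sorted first:  ceehk
Sorted second: ijkoo
Differ at position 0: 'c' vs 'i' => not anagrams

0


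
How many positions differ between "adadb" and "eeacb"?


Comparing "adadb" and "eeacb" position by position:
  Position 0: 'a' vs 'e' => DIFFER
  Position 1: 'd' vs 'e' => DIFFER
  Position 2: 'a' vs 'a' => same
  Position 3: 'd' vs 'c' => DIFFER
  Position 4: 'b' vs 'b' => same
Positions that differ: 3

3


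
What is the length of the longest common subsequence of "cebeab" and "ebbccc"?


LCS of "cebeab" and "ebbccc"
DP table:
           e    b    b    c    c    c
      0    0    0    0    0    0    0
  c   0    0    0    0    1    1    1
  e   0    1    1    1    1    1    1
  b   0    1    2    2    2    2    2
  e   0    1    2    2    2    2    2
  a   0    1    2    2    2    2    2
  b   0    1    2    3    3    3    3
LCS length = dp[6][6] = 3

3


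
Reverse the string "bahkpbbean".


Input: bahkpbbean
Reading characters right to left:
  Position 9: 'n'
  Position 8: 'a'
  Position 7: 'e'
  Position 6: 'b'
  Position 5: 'b'
  Position 4: 'p'
  Position 3: 'k'
  Position 2: 'h'
  Position 1: 'a'
  Position 0: 'b'
Reversed: naebbpkhab

naebbpkhab


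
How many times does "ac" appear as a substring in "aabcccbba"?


Searching for "ac" in "aabcccbba"
Scanning each position:
  Position 0: "aa" => no
  Position 1: "ab" => no
  Position 2: "bc" => no
  Position 3: "cc" => no
  Position 4: "cc" => no
  Position 5: "cb" => no
  Position 6: "bb" => no
  Position 7: "ba" => no
Total occurrences: 0

0


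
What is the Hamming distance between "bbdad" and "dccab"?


Comparing "bbdad" and "dccab" position by position:
  Position 0: 'b' vs 'd' => differ
  Position 1: 'b' vs 'c' => differ
  Position 2: 'd' vs 'c' => differ
  Position 3: 'a' vs 'a' => same
  Position 4: 'd' vs 'b' => differ
Total differences (Hamming distance): 4

4


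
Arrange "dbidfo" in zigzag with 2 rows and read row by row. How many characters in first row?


Zigzag "dbidfo" into 2 rows:
Placing characters:
  'd' => row 0
  'b' => row 1
  'i' => row 0
  'd' => row 1
  'f' => row 0
  'o' => row 1
Rows:
  Row 0: "dif"
  Row 1: "bdo"
First row length: 3

3


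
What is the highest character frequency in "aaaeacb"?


Input: aaaeacb
Character counts:
  'a': 4
  'b': 1
  'c': 1
  'e': 1
Maximum frequency: 4

4


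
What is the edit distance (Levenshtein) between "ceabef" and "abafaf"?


Computing edit distance: "ceabef" -> "abafaf"
DP table:
           a    b    a    f    a    f
      0    1    2    3    4    5    6
  c   1    1    2    3    4    5    6
  e   2    2    2    3    4    5    6
  a   3    2    3    2    3    4    5
  b   4    3    2    3    3    4    5
  e   5    4    3    3    4    4    5
  f   6    5    4    4    3    4    4
Edit distance = dp[6][6] = 4

4


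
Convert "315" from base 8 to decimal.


Input: "315" in base 8
Positional expansion:
  Digit '3' (value 3) x 8^2 = 192
  Digit '1' (value 1) x 8^1 = 8
  Digit '5' (value 5) x 8^0 = 5
Sum = 205

205


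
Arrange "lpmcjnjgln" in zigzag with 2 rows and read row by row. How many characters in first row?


Zigzag "lpmcjnjgln" into 2 rows:
Placing characters:
  'l' => row 0
  'p' => row 1
  'm' => row 0
  'c' => row 1
  'j' => row 0
  'n' => row 1
  'j' => row 0
  'g' => row 1
  'l' => row 0
  'n' => row 1
Rows:
  Row 0: "lmjjl"
  Row 1: "pcngn"
First row length: 5

5


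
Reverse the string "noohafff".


Input: noohafff
Reading characters right to left:
  Position 7: 'f'
  Position 6: 'f'
  Position 5: 'f'
  Position 4: 'a'
  Position 3: 'h'
  Position 2: 'o'
  Position 1: 'o'
  Position 0: 'n'
Reversed: fffahoon

fffahoon


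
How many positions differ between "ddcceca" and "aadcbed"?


Comparing "ddcceca" and "aadcbed" position by position:
  Position 0: 'd' vs 'a' => DIFFER
  Position 1: 'd' vs 'a' => DIFFER
  Position 2: 'c' vs 'd' => DIFFER
  Position 3: 'c' vs 'c' => same
  Position 4: 'e' vs 'b' => DIFFER
  Position 5: 'c' vs 'e' => DIFFER
  Position 6: 'a' vs 'd' => DIFFER
Positions that differ: 6

6


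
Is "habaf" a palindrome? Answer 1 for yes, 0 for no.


Input: habaf
Reversed: fabah
  Compare pos 0 ('h') with pos 4 ('f'): MISMATCH
  Compare pos 1 ('a') with pos 3 ('a'): match
Result: not a palindrome

0


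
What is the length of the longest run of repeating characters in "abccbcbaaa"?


Input: "abccbcbaaa"
Scanning for longest run:
  Position 1 ('b'): new char, reset run to 1
  Position 2 ('c'): new char, reset run to 1
  Position 3 ('c'): continues run of 'c', length=2
  Position 4 ('b'): new char, reset run to 1
  Position 5 ('c'): new char, reset run to 1
  Position 6 ('b'): new char, reset run to 1
  Position 7 ('a'): new char, reset run to 1
  Position 8 ('a'): continues run of 'a', length=2
  Position 9 ('a'): continues run of 'a', length=3
Longest run: 'a' with length 3

3


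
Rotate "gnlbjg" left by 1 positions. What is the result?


Input: "gnlbjg", rotate left by 1
First 1 characters: "g"
Remaining characters: "nlbjg"
Concatenate remaining + first: "nlbjg" + "g" = "nlbjgg"

nlbjgg


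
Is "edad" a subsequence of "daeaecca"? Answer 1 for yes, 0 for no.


Check if "edad" is a subsequence of "daeaecca"
Greedy scan:
  Position 0 ('d'): no match needed
  Position 1 ('a'): no match needed
  Position 2 ('e'): matches sub[0] = 'e'
  Position 3 ('a'): no match needed
  Position 4 ('e'): no match needed
  Position 5 ('c'): no match needed
  Position 6 ('c'): no match needed
  Position 7 ('a'): no match needed
Only matched 1/4 characters => not a subsequence

0


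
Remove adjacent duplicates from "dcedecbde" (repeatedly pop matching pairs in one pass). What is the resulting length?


Input: dcedecbde
Stack-based adjacent duplicate removal:
  Read 'd': push. Stack: d
  Read 'c': push. Stack: dc
  Read 'e': push. Stack: dce
  Read 'd': push. Stack: dced
  Read 'e': push. Stack: dcede
  Read 'c': push. Stack: dcedec
  Read 'b': push. Stack: dcedecb
  Read 'd': push. Stack: dcedecbd
  Read 'e': push. Stack: dcedecbde
Final stack: "dcedecbde" (length 9)

9


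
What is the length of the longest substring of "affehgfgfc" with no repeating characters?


Input: "affehgfgfc"
Sliding window (track last position of each char):
  Position 0 ('a'): window [0,0] length 1 -- new best
  Position 1 ('f'): window [0,1] length 2 -- new best
  Position 2 ('f'): repeat (last at 1), move window start to 2
  Position 2 ('f'): window [2,2] length 1
  Position 3 ('e'): window [2,3] length 2
  Position 4 ('h'): window [2,4] length 3 -- new best
  Position 5 ('g'): window [2,5] length 4 -- new best
  Position 6 ('f'): repeat (last at 2), move window start to 3
  Position 6 ('f'): window [3,6] length 4
  Position 7 ('g'): repeat (last at 5), move window start to 6
  Position 7 ('g'): window [6,7] length 2
  Position 8 ('f'): repeat (last at 6), move window start to 7
  Position 8 ('f'): window [7,8] length 2
  Position 9 ('c'): window [7,9] length 3
Longest substring with no repeats: "fehg" with length 4

4


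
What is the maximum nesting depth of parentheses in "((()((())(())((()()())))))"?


Input: "((()((())(())((()()())))))"
Tracking depth:
  Position 0 '(': depth becomes 1
  Position 1 '(': depth becomes 2
  Position 2 '(': depth becomes 3
  Position 3 ')': depth becomes 2
  Position 4 '(': depth becomes 3
  Position 5 '(': depth becomes 4
  Position 6 '(': depth becomes 5
  Position 7 ')': depth becomes 4
  Position 8 ')': depth becomes 3
  Position 9 '(': depth becomes 4
  Position 10 '(': depth becomes 5
  Position 11 ')': depth becomes 4
  Position 12 ')': depth becomes 3
  Position 13 '(': depth becomes 4
  Position 14 '(': depth becomes 5
  Position 15 '(': depth becomes 6
  Position 16 ')': depth becomes 5
  Position 17 '(': depth becomes 6
  Position 18 ')': depth becomes 5
  Position 19 '(': depth becomes 6
  Position 20 ')': depth becomes 5
  Position 21 ')': depth becomes 4
  Position 22 ')': depth becomes 3
  Position 23 ')': depth becomes 2
  Position 24 ')': depth becomes 1
  Position 25 ')': depth becomes 0
Maximum depth reached: 6

6


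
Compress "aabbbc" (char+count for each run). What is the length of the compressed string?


Input: aabbbc
Runs:
  'a' x 2 => "a2"
  'b' x 3 => "b3"
  'c' x 1 => "c1"
Compressed: "a2b3c1"
Compressed length: 6

6


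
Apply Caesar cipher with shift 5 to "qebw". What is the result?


Caesar cipher: shift "qebw" by 5
  'q' (pos 16) + 5 = pos 21 = 'v'
  'e' (pos 4) + 5 = pos 9 = 'j'
  'b' (pos 1) + 5 = pos 6 = 'g'
  'w' (pos 22) + 5 = pos 1 = 'b'
Result: vjgb

vjgb


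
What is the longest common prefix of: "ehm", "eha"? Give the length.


Words: ehm, eha
  Position 0: all 'e' => match
  Position 1: all 'h' => match
  Position 2: ('m', 'a') => mismatch, stop
LCP = "eh" (length 2)

2


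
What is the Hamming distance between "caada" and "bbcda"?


Comparing "caada" and "bbcda" position by position:
  Position 0: 'c' vs 'b' => differ
  Position 1: 'a' vs 'b' => differ
  Position 2: 'a' vs 'c' => differ
  Position 3: 'd' vs 'd' => same
  Position 4: 'a' vs 'a' => same
Total differences (Hamming distance): 3

3


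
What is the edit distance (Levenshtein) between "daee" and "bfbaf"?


Computing edit distance: "daee" -> "bfbaf"
DP table:
           b    f    b    a    f
      0    1    2    3    4    5
  d   1    1    2    3    4    5
  a   2    2    2    3    3    4
  e   3    3    3    3    4    4
  e   4    4    4    4    4    5
Edit distance = dp[4][5] = 5

5


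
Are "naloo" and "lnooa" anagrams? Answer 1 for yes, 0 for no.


Strings: "naloo", "lnooa"
Sorted first:  alnoo
Sorted second: alnoo
Sorted forms match => anagrams

1


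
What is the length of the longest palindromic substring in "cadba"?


Input: "cadba"
Checking substrings for palindromes:
  No multi-char palindromic substrings found
Longest palindromic substring: "c" with length 1

1


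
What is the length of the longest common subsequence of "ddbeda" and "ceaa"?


LCS of "ddbeda" and "ceaa"
DP table:
           c    e    a    a
      0    0    0    0    0
  d   0    0    0    0    0
  d   0    0    0    0    0
  b   0    0    0    0    0
  e   0    0    1    1    1
  d   0    0    1    1    1
  a   0    0    1    2    2
LCS length = dp[6][4] = 2

2


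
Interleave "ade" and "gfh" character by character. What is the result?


Interleaving "ade" and "gfh":
  Position 0: 'a' from first, 'g' from second => "ag"
  Position 1: 'd' from first, 'f' from second => "df"
  Position 2: 'e' from first, 'h' from second => "eh"
Result: agdfeh

agdfeh


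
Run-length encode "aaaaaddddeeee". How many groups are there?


Input: aaaaaddddeeee
Scanning for consecutive runs:
  Group 1: 'a' x 5 (positions 0-4)
  Group 2: 'd' x 4 (positions 5-8)
  Group 3: 'e' x 4 (positions 9-12)
Total groups: 3

3


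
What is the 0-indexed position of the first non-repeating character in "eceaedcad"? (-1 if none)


Input: eceaedcad
Character frequencies:
  'a': 2
  'c': 2
  'd': 2
  'e': 3
Scanning left to right for freq == 1:
  Position 0 ('e'): freq=3, skip
  Position 1 ('c'): freq=2, skip
  Position 2 ('e'): freq=3, skip
  Position 3 ('a'): freq=2, skip
  Position 4 ('e'): freq=3, skip
  Position 5 ('d'): freq=2, skip
  Position 6 ('c'): freq=2, skip
  Position 7 ('a'): freq=2, skip
  Position 8 ('d'): freq=2, skip
  No unique character found => answer = -1

-1


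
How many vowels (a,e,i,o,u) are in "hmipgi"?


Input: hmipgi
Checking each character:
  'h' at position 0: consonant
  'm' at position 1: consonant
  'i' at position 2: vowel (running total: 1)
  'p' at position 3: consonant
  'g' at position 4: consonant
  'i' at position 5: vowel (running total: 2)
Total vowels: 2

2


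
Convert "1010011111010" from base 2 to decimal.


Input: "1010011111010" in base 2
Positional expansion:
  Digit '1' (value 1) x 2^12 = 4096
  Digit '0' (value 0) x 2^11 = 0
  Digit '1' (value 1) x 2^10 = 1024
  Digit '0' (value 0) x 2^9 = 0
  Digit '0' (value 0) x 2^8 = 0
  Digit '1' (value 1) x 2^7 = 128
  Digit '1' (value 1) x 2^6 = 64
  Digit '1' (value 1) x 2^5 = 32
  Digit '1' (value 1) x 2^4 = 16
  Digit '1' (value 1) x 2^3 = 8
  Digit '0' (value 0) x 2^2 = 0
  Digit '1' (value 1) x 2^1 = 2
  Digit '0' (value 0) x 2^0 = 0
Sum = 5370

5370


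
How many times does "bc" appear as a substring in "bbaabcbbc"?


Searching for "bc" in "bbaabcbbc"
Scanning each position:
  Position 0: "bb" => no
  Position 1: "ba" => no
  Position 2: "aa" => no
  Position 3: "ab" => no
  Position 4: "bc" => MATCH
  Position 5: "cb" => no
  Position 6: "bb" => no
  Position 7: "bc" => MATCH
Total occurrences: 2

2


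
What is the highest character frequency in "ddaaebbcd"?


Input: ddaaebbcd
Character counts:
  'a': 2
  'b': 2
  'c': 1
  'd': 3
  'e': 1
Maximum frequency: 3

3


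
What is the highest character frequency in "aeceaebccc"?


Input: aeceaebccc
Character counts:
  'a': 2
  'b': 1
  'c': 4
  'e': 3
Maximum frequency: 4

4


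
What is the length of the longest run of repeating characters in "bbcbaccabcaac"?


Input: "bbcbaccabcaac"
Scanning for longest run:
  Position 1 ('b'): continues run of 'b', length=2
  Position 2 ('c'): new char, reset run to 1
  Position 3 ('b'): new char, reset run to 1
  Position 4 ('a'): new char, reset run to 1
  Position 5 ('c'): new char, reset run to 1
  Position 6 ('c'): continues run of 'c', length=2
  Position 7 ('a'): new char, reset run to 1
  Position 8 ('b'): new char, reset run to 1
  Position 9 ('c'): new char, reset run to 1
  Position 10 ('a'): new char, reset run to 1
  Position 11 ('a'): continues run of 'a', length=2
  Position 12 ('c'): new char, reset run to 1
Longest run: 'b' with length 2

2


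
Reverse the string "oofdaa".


Input: oofdaa
Reading characters right to left:
  Position 5: 'a'
  Position 4: 'a'
  Position 3: 'd'
  Position 2: 'f'
  Position 1: 'o'
  Position 0: 'o'
Reversed: aadfoo

aadfoo


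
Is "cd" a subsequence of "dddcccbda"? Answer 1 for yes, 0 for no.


Check if "cd" is a subsequence of "dddcccbda"
Greedy scan:
  Position 0 ('d'): no match needed
  Position 1 ('d'): no match needed
  Position 2 ('d'): no match needed
  Position 3 ('c'): matches sub[0] = 'c'
  Position 4 ('c'): no match needed
  Position 5 ('c'): no match needed
  Position 6 ('b'): no match needed
  Position 7 ('d'): matches sub[1] = 'd'
  Position 8 ('a'): no match needed
All 2 characters matched => is a subsequence

1


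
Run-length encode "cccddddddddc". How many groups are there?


Input: cccddddddddc
Scanning for consecutive runs:
  Group 1: 'c' x 3 (positions 0-2)
  Group 2: 'd' x 8 (positions 3-10)
  Group 3: 'c' x 1 (positions 11-11)
Total groups: 3

3
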